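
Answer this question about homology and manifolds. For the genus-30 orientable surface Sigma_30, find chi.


For a closed orientable surface of genus g: chi = 2 - 2g.
Here g = 30.
chi = 2 - 2*30 = 2 - 60 = -58

-58


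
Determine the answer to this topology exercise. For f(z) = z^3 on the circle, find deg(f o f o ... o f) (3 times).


deg(f) = 3. Degree is multiplicative: deg(f^3) = (deg f)^3.
deg(f^3) = (3)^3 = 27

27


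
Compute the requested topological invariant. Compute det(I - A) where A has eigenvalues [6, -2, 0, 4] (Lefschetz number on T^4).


For a torus self-map: L(f) = det(I - A) where A acts on H_1.
L(f) = (1-6) * (1--2) * (1-0) * (1-4) = -5 * 3 * 1 * -3 = 45

45


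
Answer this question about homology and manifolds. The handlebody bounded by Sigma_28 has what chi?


A genus-g handlebody deformation retracts to a wedge of g circles.
chi(vee_g S^1) = 1 - g.
chi(H_28) = 1 - 28 = -27

-27


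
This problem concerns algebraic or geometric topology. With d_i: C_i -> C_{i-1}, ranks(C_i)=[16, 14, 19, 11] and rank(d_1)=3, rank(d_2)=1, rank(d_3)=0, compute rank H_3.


rank H_k = rank(ker d_k) - rank(im d_{k+1}).
rank(ker d_3) = rank(C_3) - rank(d_3) = 11 - 0 = 11.
rank(im d_{3+1}) = 0.
rank H_3 = 11 - 0 = 11

11


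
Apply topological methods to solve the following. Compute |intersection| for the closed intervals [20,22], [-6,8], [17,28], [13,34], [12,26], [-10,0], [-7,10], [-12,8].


Intersection = [max(a_i), min(b_i)] = [20, 0].
Since 20 > 0, the intersection is empty.
Length = 0

0


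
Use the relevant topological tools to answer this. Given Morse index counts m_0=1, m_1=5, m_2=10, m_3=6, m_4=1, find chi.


Morse theory: chi(M) = sum_k (-1)^k m_k where m_k = #(index-k critical points).
= (1) + (-5) + (10) + (-6) + (1) = 1

1


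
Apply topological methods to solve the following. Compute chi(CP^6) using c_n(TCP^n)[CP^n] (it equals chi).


For any closed oriented manifold, <e(TM),[M]> = chi(M).
chi(CP^6) = 6+1 = 7

7


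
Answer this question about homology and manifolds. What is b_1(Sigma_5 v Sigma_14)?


For a wedge: H_1(A v B) = H_1(A) + H_1(B).
b_1(Sigma_5) = 10, b_1(Sigma_14) = 28.
b_1 = 10 + 28 = 38

38


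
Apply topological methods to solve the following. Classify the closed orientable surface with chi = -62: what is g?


chi = 2 - 2g for closed orientable surfaces.
-62 = 2 - 2g
2g = 2 - (-62) = 64
g = 32

32


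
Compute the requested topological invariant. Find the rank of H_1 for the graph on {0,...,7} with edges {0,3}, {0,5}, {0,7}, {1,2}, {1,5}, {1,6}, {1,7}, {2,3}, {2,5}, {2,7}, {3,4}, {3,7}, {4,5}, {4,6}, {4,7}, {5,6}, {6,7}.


b_1 = E - V + (number of components).
E = 17, V = 8, components = 1.
b_1 = 17 - 8 + 1 = 10

10


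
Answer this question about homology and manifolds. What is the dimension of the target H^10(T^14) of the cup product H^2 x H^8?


Cup product: H^p x H^q -> H^{p+q}; here p+q = 2+8 = 10.
rank H^k(T^n) = C(n,k).
C(14,10) = 1001

1001


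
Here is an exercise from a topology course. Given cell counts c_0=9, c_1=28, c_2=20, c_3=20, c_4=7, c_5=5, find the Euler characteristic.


chi = sum_k (-1)^k c_k.
= (-1)^0*9 + (-1)^1*28 + (-1)^2*20 + (-1)^3*20 + (-1)^4*7 + (-1)^5*5
= (9) + (-28) + (20) + (-20) + (7) + (-5)
= -17

-17


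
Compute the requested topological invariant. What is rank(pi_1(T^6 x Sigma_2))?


pi_1(A x B) = pi_1(A) x pi_1(B); rank of abelianization = b_1.
b_1(T^6) = 6, b_1(Sigma_2) = 2*2 = 4.
b_1(product) = 6 + 4 = 10

10


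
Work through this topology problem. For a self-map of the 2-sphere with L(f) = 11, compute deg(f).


L(f) = 1 + (-1)^2 deg(f) on S^2.
11 = 1 + (-1)^2 * deg(f)
(-1)^2 * deg(f) = 10
deg(f) = 10

10


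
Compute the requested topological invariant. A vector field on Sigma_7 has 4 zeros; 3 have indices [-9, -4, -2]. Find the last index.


Poincare-Hopf: sum of indices = chi(M).
chi(Sigma_7) = 2 - 2*7 = -12.
Sum of known indices = -15.
x = chi - (sum known) = -12 - (-15) = 3

3


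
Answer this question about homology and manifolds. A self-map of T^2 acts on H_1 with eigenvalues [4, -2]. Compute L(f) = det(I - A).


For a torus self-map: L(f) = det(I - A) where A acts on H_1.
L(f) = (1-4) * (1--2) = -3 * 3 = -9

-9


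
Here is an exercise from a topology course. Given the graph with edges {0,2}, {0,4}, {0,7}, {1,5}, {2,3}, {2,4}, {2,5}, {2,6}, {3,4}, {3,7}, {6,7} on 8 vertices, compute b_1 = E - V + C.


b_1 = E - V + (number of components).
E = 11, V = 8, components = 1.
b_1 = 11 - 8 + 1 = 4

4


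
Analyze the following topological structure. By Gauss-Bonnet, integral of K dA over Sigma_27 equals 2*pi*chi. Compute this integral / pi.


Gauss-Bonnet: integral K dA = 2*pi*chi(M).
chi(Sigma_27) = 2 - 2*27 = -52.
(integral K dA)/pi = 2*chi = 2*(-52) = -104

-104


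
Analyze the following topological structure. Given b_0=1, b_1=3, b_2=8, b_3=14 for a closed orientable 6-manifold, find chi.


By Poincare duality b_k = b_{6-k}, so full Betti numbers: b_0=1, b_1=3, b_2=8, b_3=14, b_4=8, b_5=3, b_6=1.
chi = sum (-1)^k b_k = -2

-2


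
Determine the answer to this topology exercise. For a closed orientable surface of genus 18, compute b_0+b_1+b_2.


For Sigma_18: b_0 = 1, b_1 = 2g = 36, b_2 = 1.
Total = 1 + 36 + 1 = 38

38


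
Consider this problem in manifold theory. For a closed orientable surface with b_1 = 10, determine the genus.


For a closed orientable surface: b_1 = 2g.
10 = 2g
g = 10 / 2 = 5

5


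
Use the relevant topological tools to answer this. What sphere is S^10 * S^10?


Join of spheres: S^m * S^n = S^{m+n+1}.
dim = 10 + 10 + 1 = 21

21


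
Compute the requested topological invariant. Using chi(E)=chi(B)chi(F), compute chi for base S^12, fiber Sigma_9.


chi(S^12) = 2 (n even), chi(Sigma_9) = 2 - 2*9 = -16.
chi(E) = 2 * (-16) = -32

-32


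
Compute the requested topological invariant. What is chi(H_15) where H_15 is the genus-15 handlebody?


A genus-g handlebody deformation retracts to a wedge of g circles.
chi(vee_g S^1) = 1 - g.
chi(H_15) = 1 - 15 = -14

-14


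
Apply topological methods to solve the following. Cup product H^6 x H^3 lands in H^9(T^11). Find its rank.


Cup product: H^p x H^q -> H^{p+q}; here p+q = 6+3 = 9.
rank H^k(T^n) = C(n,k).
C(11,9) = 55

55


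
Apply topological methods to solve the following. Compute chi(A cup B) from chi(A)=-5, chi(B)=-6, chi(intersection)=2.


chi(A cup B) = chi(A) + chi(B) - chi(A cap B)
= -5 + (-6) - (2)
= -13

-13


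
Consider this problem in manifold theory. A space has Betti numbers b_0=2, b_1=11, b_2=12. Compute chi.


chi = sum_k (-1)^k b_k.
= (2) + (-11) + (12)
= 3

3


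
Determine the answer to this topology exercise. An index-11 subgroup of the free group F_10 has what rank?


Nielsen-Schreier: an index-n subgroup of F_r is free of rank 1 + n(r-1).
Equivalently: chi(cover) = n*chi(base); chi(vee_r S^1) = 1 - 10 = -9.
chi(E) = 11*(-9) = -99; rank = 1 - chi(E) = 1 - (-99) = 100.
rank = 1 + 11*(10-1) = 1 + 99 = 100

100


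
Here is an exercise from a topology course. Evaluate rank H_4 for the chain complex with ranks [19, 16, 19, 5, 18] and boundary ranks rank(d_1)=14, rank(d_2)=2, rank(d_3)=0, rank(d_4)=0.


rank H_k = rank(ker d_k) - rank(im d_{k+1}).
rank(ker d_4) = rank(C_4) - rank(d_4) = 18 - 0 = 18.
rank(im d_{4+1}) = 0.
rank H_4 = 18 - 0 = 18

18


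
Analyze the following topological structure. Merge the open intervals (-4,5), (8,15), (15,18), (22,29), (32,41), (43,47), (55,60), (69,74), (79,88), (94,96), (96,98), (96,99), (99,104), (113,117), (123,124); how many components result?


Sort and merge overlapping open intervals.
Merged: (-4,5), (8,15), (15,18), (22,29), (32,41), (43,47), (55,60), (69,74), (79,88), (94,96), (96,99), (99,104), (113,117), (123,124).
Number of components = 14

14


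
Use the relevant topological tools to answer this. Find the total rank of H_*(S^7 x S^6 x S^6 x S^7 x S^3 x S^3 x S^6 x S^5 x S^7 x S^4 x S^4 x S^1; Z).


Total Betti number is multiplicative under products.
Each S^d (d>=1) has total Betti number 2.
There are 12 sphere factors.
Total = 2^12 = 4096

4096


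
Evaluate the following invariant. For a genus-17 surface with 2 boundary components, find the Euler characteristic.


For a compact orientable surface with genus g and b boundary components: chi = 2 - 2g - b.
chi = 2 - 2*17 - 2 = 2 - 34 - 2 = -34

-34


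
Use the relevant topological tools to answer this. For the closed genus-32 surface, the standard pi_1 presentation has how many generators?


Standard presentation: pi_1(Sigma_g) = <a_1,b_1,...,a_g,b_g | [a_1,b_1]...[a_g,b_g] = 1>.
Number of generators = 2g = 2*32 = 64

64


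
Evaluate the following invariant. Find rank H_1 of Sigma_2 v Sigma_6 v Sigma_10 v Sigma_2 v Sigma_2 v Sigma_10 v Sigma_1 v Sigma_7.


For a wedge X v Y: reduced H_k(X v Y) = H_k(X) + H_k(Y).
Each Sigma_g contributes b_1 = 2g.
b_1 = 4 + 12 + 20 + 4 + 4 + 20 + 2 + 14 = 80

80


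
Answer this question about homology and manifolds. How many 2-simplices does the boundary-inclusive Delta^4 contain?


Delta^4 has 4+1 vertices. A 2-face is a choice of 2+1 vertices.
f_2 = C(4+1, 2+1) = C(5,3) = 10

10


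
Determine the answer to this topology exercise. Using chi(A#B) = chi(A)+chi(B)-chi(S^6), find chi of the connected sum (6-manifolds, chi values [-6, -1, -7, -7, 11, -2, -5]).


For n-manifolds: chi(A#B) = chi(A) + chi(B) - chi(S^6).
chi(S^6) = 1 + (-1)^6 = 2.
chi(#) = (sum chi_i) - (7-1)*chi(S^6) = -17 - 6*2 = -29

-29


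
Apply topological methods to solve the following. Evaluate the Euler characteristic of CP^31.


CP^31 has one cell in each even dimension 0, 2, ..., 2*31 (31+1 cells total).
All cells are even-dimensional, so chi = number of cells.
chi = 31 + 1 = 32

32


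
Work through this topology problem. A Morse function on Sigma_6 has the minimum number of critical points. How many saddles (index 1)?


A perfect Morse function has m_k = b_k.
For Sigma_6: b_0=1, b_1=2g=12, b_2=1.
Saddles m_1 = 2g = 12

12


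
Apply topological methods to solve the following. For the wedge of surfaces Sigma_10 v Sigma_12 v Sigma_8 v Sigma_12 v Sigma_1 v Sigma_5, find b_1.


For a wedge X v Y: reduced H_k(X v Y) = H_k(X) + H_k(Y).
Each Sigma_g contributes b_1 = 2g.
b_1 = 20 + 24 + 16 + 24 + 2 + 10 = 96

96


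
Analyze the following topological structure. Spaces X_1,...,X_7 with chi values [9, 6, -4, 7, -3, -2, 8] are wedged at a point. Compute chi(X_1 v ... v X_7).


chi(A v B) = chi(A) + chi(B) - 1 (one point identified).
For 7 spaces: chi = (sum chi_i) - (7 - 1).
sum = 21; chi = 21 - 6 = 15

15


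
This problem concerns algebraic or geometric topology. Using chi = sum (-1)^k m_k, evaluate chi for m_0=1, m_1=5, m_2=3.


Morse theory: chi(M) = sum_k (-1)^k m_k where m_k = #(index-k critical points).
= (1) + (-5) + (3) = -1

-1


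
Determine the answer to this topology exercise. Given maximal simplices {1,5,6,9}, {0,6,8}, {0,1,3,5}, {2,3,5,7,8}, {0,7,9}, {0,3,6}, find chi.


Enumerate all faces; f-vector: f_0=9, f_1=27, f_2=21, f_3=7, f_4=1.
chi = sum (-1)^k f_k = -3

-3


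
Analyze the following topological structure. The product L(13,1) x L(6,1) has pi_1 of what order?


pi_1(X x Y) = pi_1(X) x pi_1(Y).
pi_1(L(13,1)) = Z/13, pi_1(L(6,1)) = Z/6.
|Z/13 x Z/6| = 13 * 6 = 78

78


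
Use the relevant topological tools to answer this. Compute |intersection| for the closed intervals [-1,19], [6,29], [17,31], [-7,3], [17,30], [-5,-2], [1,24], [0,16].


Intersection = [max(a_i), min(b_i)] = [17, -2].
Since 17 > -2, the intersection is empty.
Length = 0

0


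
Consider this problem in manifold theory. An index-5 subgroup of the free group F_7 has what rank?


Nielsen-Schreier: an index-n subgroup of F_r is free of rank 1 + n(r-1).
Equivalently: chi(cover) = n*chi(base); chi(vee_r S^1) = 1 - 7 = -6.
chi(E) = 5*(-6) = -30; rank = 1 - chi(E) = 1 - (-30) = 31.
rank = 1 + 5*(7-1) = 1 + 30 = 31

31


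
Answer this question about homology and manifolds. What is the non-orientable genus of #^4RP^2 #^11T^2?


Since a >= 1, the sum is non-orientable; each T^2 can be replaced by RP^2 # RP^2 (since T^2#RP^2 = 3RP^2).
Total crosscaps k = 4 + 2*11 = 26.
Check via chi: chi = 4*1 + 11*0 - (4+11-1)*2 = -24 = 2 - k = -24. Consistent.

26


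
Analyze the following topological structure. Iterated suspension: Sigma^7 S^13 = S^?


Each suspension raises dimension by 1: Sigma S^n = S^{n+1}.
Sigma^7 S^13 = S^{13+7} = S^20

20


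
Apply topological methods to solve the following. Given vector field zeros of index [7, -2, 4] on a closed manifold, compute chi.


Poincare-Hopf: chi(M) = sum of indices of zeros.
chi = (7) + (-2) + (4) = 9

9


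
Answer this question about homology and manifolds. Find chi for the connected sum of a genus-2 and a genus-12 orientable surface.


chi(Sigma_2) = 2 - 2*2 = -2
chi(Sigma_12) = 2 - 2*12 = -22
For surfaces: chi(A#B) = chi(A) + chi(B) - 2.
chi = -2 + -22 - 2 = -26

-26


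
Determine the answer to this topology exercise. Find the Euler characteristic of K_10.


K_10: V = 10, E = C(10,2) = 45.
chi = V - E = 10 - 45 = -35

-35


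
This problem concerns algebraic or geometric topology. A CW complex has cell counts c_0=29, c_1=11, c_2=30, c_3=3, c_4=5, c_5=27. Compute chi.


chi = sum_k (-1)^k c_k.
= (-1)^0*29 + (-1)^1*11 + (-1)^2*30 + (-1)^3*3 + (-1)^4*5 + (-1)^5*27
= (29) + (-11) + (30) + (-3) + (5) + (-27)
= 23

23


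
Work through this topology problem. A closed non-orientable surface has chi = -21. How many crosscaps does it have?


chi = 2 - k for closed non-orientable surfaces with k crosscaps.
-21 = 2 - k
k = 2 - (-21) = 23

23


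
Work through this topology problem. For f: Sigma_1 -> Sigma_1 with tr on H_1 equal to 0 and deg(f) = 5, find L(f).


L(f) = tr(f_0*) - tr(f_1*) + tr(f_2*).
= 1 - (0) + (5)
= 6

6


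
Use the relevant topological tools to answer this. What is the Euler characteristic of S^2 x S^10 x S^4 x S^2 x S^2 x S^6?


chi is multiplicative: chi(X x Y) = chi(X) chi(Y).
Each even-dim sphere has chi = 2. There are 6 factors.
chi = 2^6 = 64

64


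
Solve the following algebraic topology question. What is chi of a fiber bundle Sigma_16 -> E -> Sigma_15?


For a fiber bundle F -> E -> B (with CW structure): chi(E) = chi(B) * chi(F).
chi(Sigma_15) = -28, chi(Sigma_16) = -30.
chi(E) = (-28) * (-30) = 840

840


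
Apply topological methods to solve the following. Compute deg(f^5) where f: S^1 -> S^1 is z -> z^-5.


deg(f) = -5. Degree is multiplicative: deg(f^5) = (deg f)^5.
deg(f^5) = (-5)^5 = -3125

-3125


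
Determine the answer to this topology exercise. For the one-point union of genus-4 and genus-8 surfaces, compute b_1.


For a wedge: H_1(A v B) = H_1(A) + H_1(B).
b_1(Sigma_4) = 8, b_1(Sigma_8) = 16.
b_1 = 8 + 16 = 24

24


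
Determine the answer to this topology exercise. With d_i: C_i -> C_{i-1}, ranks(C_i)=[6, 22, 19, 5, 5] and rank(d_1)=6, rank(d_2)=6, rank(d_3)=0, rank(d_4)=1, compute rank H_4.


rank H_k = rank(ker d_k) - rank(im d_{k+1}).
rank(ker d_4) = rank(C_4) - rank(d_4) = 5 - 1 = 4.
rank(im d_{4+1}) = 0.
rank H_4 = 4 - 0 = 4

4


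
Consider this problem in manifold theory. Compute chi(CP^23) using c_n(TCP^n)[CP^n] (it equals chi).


For any closed oriented manifold, <e(TM),[M]> = chi(M).
chi(CP^23) = 23+1 = 24

24


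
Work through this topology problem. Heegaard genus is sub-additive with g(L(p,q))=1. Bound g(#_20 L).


Heegaard genus satisfies g(A#B) <= g(A) + g(B).
Each lens space has g = 1.
Upper bound: 20 * 1 = 20

20


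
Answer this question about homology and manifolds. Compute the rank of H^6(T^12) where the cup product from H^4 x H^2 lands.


Cup product: H^p x H^q -> H^{p+q}; here p+q = 4+2 = 6.
rank H^k(T^n) = C(n,k).
C(12,6) = 924

924


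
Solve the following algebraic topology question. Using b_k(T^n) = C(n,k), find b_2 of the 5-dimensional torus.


By the Kunneth formula, b_k(T^n) = C(n,k).
b_2(T^5) = C(5,2).
C(5,2) = 5!/(2!*3!) = 10

10


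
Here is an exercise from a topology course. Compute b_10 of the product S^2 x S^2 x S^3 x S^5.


Each S^d has Poincare polynomial 1 + t^d.
The product S^2 x S^2 x S^3 x S^5 has Poincare polynomial prod(1+t^d_i).
Expanding: b_0=1, b_2=2, b_3=1, b_4=1, b_5=3, b_7=3, b_8=1, b_9=1, b_10=2, b_12=1.
b_10 = 2

2


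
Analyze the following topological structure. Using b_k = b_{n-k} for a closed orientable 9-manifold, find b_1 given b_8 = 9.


Poincare duality for closed orientable n-manifolds: b_k = b_{n-k}.
Here n = 9, so b_1 = b_8 = 9

9


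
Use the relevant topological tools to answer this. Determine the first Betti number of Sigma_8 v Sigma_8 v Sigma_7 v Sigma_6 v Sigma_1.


For a wedge X v Y: reduced H_k(X v Y) = H_k(X) + H_k(Y).
Each Sigma_g contributes b_1 = 2g.
b_1 = 16 + 16 + 14 + 12 + 2 = 60

60


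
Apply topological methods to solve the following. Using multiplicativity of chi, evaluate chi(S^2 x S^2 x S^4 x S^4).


chi is multiplicative: chi(X x Y) = chi(X) chi(Y).
Each even-dim sphere has chi = 2. There are 4 factors.
chi = 2^4 = 16

16


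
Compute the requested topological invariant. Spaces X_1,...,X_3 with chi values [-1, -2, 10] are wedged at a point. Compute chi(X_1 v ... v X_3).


chi(A v B) = chi(A) + chi(B) - 1 (one point identified).
For 3 spaces: chi = (sum chi_i) - (3 - 1).
sum = 7; chi = 7 - 2 = 5

5


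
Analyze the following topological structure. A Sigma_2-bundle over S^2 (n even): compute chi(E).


chi(S^2) = 2 (n even), chi(Sigma_2) = 2 - 2*2 = -2.
chi(E) = 2 * (-2) = -4

-4


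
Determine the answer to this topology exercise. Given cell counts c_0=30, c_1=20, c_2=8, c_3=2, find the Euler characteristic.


chi = sum_k (-1)^k c_k.
= (-1)^0*30 + (-1)^1*20 + (-1)^2*8 + (-1)^3*2
= (30) + (-20) + (8) + (-2)
= 16

16


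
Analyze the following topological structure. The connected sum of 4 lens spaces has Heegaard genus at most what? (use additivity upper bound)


Heegaard genus satisfies g(A#B) <= g(A) + g(B).
Each lens space has g = 1.
Upper bound: 4 * 1 = 4

4


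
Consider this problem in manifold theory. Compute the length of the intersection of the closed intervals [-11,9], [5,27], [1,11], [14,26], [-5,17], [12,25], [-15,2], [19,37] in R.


Intersection = [max(a_i), min(b_i)] = [19, 2].
Since 19 > 2, the intersection is empty.
Length = 0

0


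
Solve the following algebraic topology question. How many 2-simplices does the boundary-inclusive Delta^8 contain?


Delta^8 has 8+1 vertices. A 2-face is a choice of 2+1 vertices.
f_2 = C(8+1, 2+1) = C(9,3) = 84

84


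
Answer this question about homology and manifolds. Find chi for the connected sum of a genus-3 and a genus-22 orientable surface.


chi(Sigma_3) = 2 - 2*3 = -4
chi(Sigma_22) = 2 - 2*22 = -42
For surfaces: chi(A#B) = chi(A) + chi(B) - 2.
chi = -4 + -42 - 2 = -48

-48


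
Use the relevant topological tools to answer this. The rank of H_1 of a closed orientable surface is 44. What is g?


For a closed orientable surface: b_1 = 2g.
44 = 2g
g = 44 / 2 = 22

22


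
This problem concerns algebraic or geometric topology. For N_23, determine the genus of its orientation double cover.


chi(N_23) = 2 - 23 = -21.
Double cover: chi(Sigma_g) = 2 * chi(N_23) = 2*(-21) = -42.
2 - 2g = -42, so g = (2 - (-42))/2 = 44/2 = 22

22


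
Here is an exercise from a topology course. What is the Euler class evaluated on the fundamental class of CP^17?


For any closed oriented manifold, <e(TM),[M]> = chi(M).
chi(CP^17) = 17+1 = 18

18


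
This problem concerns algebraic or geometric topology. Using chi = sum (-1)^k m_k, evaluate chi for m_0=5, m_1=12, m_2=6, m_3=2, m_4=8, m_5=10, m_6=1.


Morse theory: chi(M) = sum_k (-1)^k m_k where m_k = #(index-k critical points).
= (5) + (-12) + (6) + (-2) + (8) + (-10) + (1) = -4

-4


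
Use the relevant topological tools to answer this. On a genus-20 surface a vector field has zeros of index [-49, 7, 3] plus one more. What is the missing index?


Poincare-Hopf: sum of indices = chi(M).
chi(Sigma_20) = 2 - 2*20 = -38.
Sum of known indices = -39.
x = chi - (sum known) = -38 - (-39) = 1

1


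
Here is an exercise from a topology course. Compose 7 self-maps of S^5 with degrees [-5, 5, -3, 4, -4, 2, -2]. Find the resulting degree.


Degree is multiplicative: deg(composition) = product of degrees.
= (-5) * (5) * (-3) * (4) * (-4) * (2) * (-2) = 4800

4800


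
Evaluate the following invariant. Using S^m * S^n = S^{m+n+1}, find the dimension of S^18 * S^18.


Join of spheres: S^m * S^n = S^{m+n+1}.
dim = 18 + 18 + 1 = 37

37


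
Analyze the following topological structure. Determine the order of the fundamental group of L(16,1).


pi_1(L(p,q)) = Z/pZ for any q coprime to p.
|pi_1(L(16,1))| = 16

16


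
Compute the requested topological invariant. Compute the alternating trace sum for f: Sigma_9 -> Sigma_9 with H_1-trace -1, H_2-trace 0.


L(f) = tr(f_0*) - tr(f_1*) + tr(f_2*).
= 1 - (-1) + (0)
= 2

2


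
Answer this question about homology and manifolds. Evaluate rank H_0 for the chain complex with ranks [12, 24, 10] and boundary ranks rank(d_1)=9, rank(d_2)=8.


rank H_k = rank(ker d_k) - rank(im d_{k+1}).
rank(ker d_0) = rank(C_0) - rank(d_0) = 12 - 0 = 12.
rank(im d_{0+1}) = 9.
rank H_0 = 12 - 9 = 3

3


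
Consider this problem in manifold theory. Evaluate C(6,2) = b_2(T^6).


By the Kunneth formula, b_k(T^n) = C(n,k).
b_2(T^6) = C(6,2).
C(6,2) = 6!/(2!*4!) = 15

15


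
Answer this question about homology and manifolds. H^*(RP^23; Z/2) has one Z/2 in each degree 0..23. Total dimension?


H^k(RP^23; Z/2) = Z/2 for each 0 <= k <= 23.
Total dimension = 23 + 1 = 24

24


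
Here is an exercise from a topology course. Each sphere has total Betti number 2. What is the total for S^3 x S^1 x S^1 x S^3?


Total Betti number is multiplicative under products.
Each S^d (d>=1) has total Betti number 2.
There are 4 sphere factors.
Total = 2^4 = 16

16


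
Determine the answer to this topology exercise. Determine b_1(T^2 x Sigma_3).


pi_1(A x B) = pi_1(A) x pi_1(B); rank of abelianization = b_1.
b_1(T^2) = 2, b_1(Sigma_3) = 2*3 = 6.
b_1(product) = 2 + 6 = 8

8


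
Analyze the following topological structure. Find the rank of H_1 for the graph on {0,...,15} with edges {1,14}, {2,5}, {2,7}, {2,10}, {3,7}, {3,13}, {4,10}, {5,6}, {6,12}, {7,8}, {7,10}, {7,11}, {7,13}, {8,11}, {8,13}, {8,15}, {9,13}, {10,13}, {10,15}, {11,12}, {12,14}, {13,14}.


b_1 = E - V + (number of components).
E = 22, V = 16, components = 2.
b_1 = 22 - 16 + 2 = 8

8


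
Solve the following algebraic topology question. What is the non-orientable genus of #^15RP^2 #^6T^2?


Since a >= 1, the sum is non-orientable; each T^2 can be replaced by RP^2 # RP^2 (since T^2#RP^2 = 3RP^2).
Total crosscaps k = 15 + 2*6 = 27.
Check via chi: chi = 15*1 + 6*0 - (15+6-1)*2 = -25 = 2 - k = -25. Consistent.

27


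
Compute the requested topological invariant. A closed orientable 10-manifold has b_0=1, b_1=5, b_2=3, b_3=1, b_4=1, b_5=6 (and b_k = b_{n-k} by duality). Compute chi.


By Poincare duality b_k = b_{10-k}, so full Betti numbers: b_0=1, b_1=5, b_2=3, b_3=1, b_4=1, b_5=6, b_6=1, b_7=1, b_8=3, b_9=5, b_10=1.
chi = sum (-1)^k b_k = -8

-8


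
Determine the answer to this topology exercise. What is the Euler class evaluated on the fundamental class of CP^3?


For any closed oriented manifold, <e(TM),[M]> = chi(M).
chi(CP^3) = 3+1 = 4

4


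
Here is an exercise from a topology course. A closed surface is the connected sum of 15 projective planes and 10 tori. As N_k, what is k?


Since a >= 1, the sum is non-orientable; each T^2 can be replaced by RP^2 # RP^2 (since T^2#RP^2 = 3RP^2).
Total crosscaps k = 15 + 2*10 = 35.
Check via chi: chi = 15*1 + 10*0 - (15+10-1)*2 = -33 = 2 - k = -33. Consistent.

35


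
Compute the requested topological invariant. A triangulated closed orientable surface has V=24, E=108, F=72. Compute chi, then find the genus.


chi = V - E + F = 24 - 108 + 72 = -12
For orientable closed surface: chi = 2 - 2g, so g = (2 - chi)/2.
g = (2 - (-12)) / 2 = 14 / 2 = 7

7


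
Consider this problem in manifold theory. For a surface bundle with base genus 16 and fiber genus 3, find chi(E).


For a fiber bundle F -> E -> B (with CW structure): chi(E) = chi(B) * chi(F).
chi(Sigma_16) = -30, chi(Sigma_3) = -4.
chi(E) = (-30) * (-4) = 120

120


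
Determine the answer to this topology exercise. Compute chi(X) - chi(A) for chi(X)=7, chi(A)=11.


Relative Euler characteristic: chi(X, A) = chi(X) - chi(A).
= 7 - (11) = -4

-4


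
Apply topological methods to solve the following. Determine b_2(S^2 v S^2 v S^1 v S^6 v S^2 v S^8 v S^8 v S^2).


For a wedge of spheres, H_k (k>0) is free on one generator per sphere of dimension k.
Spheres of dimension 2: count = 4.
b_2 = 4

4


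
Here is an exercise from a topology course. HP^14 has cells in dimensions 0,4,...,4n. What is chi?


HP^14 has one cell in each dimension 0, 4, ..., 4*14 (14+1 cells, all even-dim).
chi = 14 + 1 = 15

15


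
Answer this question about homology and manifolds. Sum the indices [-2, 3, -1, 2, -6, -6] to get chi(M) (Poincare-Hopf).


Poincare-Hopf: chi(M) = sum of indices of zeros.
chi = (-2) + (3) + (-1) + (2) + (-6) + (-6) = -10

-10


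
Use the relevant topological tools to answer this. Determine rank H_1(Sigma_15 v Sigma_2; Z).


For a wedge: H_1(A v B) = H_1(A) + H_1(B).
b_1(Sigma_15) = 30, b_1(Sigma_2) = 4.
b_1 = 30 + 4 = 34

34


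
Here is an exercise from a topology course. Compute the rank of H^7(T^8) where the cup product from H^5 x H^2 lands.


Cup product: H^p x H^q -> H^{p+q}; here p+q = 5+2 = 7.
rank H^k(T^n) = C(n,k).
C(8,7) = 8

8


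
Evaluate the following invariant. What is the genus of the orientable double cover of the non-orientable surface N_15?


chi(N_15) = 2 - 15 = -13.
Double cover: chi(Sigma_g) = 2 * chi(N_15) = 2*(-13) = -26.
2 - 2g = -26, so g = (2 - (-26))/2 = 28/2 = 14

14


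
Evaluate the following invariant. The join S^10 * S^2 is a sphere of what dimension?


Join of spheres: S^m * S^n = S^{m+n+1}.
dim = 10 + 2 + 1 = 13

13


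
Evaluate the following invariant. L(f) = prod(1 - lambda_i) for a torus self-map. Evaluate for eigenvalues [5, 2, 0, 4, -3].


For a torus self-map: L(f) = det(I - A) where A acts on H_1.
L(f) = (1-5) * (1-2) * (1-0) * (1-4) * (1--3) = -4 * -1 * 1 * -3 * 4 = -48

-48


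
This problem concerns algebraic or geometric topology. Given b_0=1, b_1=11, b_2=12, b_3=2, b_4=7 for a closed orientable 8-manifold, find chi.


By Poincare duality b_k = b_{8-k}, so full Betti numbers: b_0=1, b_1=11, b_2=12, b_3=2, b_4=7, b_5=2, b_6=12, b_7=11, b_8=1.
chi = sum (-1)^k b_k = 7

7


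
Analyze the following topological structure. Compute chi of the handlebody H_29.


A genus-g handlebody deformation retracts to a wedge of g circles.
chi(vee_g S^1) = 1 - g.
chi(H_29) = 1 - 29 = -28

-28


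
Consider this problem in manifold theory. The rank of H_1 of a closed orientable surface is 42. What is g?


For a closed orientable surface: b_1 = 2g.
42 = 2g
g = 42 / 2 = 21

21


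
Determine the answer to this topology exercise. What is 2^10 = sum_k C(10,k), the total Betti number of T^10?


b_k(T^10) = C(10,k), so the sum over k is sum_k C(10,k) = 2^10.
Total = 2^10 = 1024

1024


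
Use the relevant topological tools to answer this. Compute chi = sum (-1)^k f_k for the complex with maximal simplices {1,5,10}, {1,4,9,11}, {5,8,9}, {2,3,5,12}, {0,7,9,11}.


Enumerate all faces; f-vector: f_0=12, f_1=23, f_2=14, f_3=3.
chi = sum (-1)^k f_k = 0

0


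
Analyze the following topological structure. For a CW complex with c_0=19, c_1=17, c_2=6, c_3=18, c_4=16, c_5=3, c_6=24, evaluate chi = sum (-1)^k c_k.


chi = sum_k (-1)^k c_k.
= (-1)^0*19 + (-1)^1*17 + (-1)^2*6 + (-1)^3*18 + (-1)^4*16 + (-1)^5*3 + (-1)^6*24
= (19) + (-17) + (6) + (-18) + (16) + (-3) + (24)
= 27

27


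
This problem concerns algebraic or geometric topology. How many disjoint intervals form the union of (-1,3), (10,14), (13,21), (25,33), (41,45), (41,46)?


Sort and merge overlapping open intervals.
Merged: (-1,3), (10,21), (25,33), (41,46).
Number of components = 4

4


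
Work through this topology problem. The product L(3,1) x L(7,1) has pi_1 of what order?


pi_1(X x Y) = pi_1(X) x pi_1(Y).
pi_1(L(3,1)) = Z/3, pi_1(L(7,1)) = Z/7.
|Z/3 x Z/7| = 3 * 7 = 21

21


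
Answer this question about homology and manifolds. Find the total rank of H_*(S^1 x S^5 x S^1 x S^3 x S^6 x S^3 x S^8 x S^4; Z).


Total Betti number is multiplicative under products.
Each S^d (d>=1) has total Betti number 2.
There are 8 sphere factors.
Total = 2^8 = 256

256


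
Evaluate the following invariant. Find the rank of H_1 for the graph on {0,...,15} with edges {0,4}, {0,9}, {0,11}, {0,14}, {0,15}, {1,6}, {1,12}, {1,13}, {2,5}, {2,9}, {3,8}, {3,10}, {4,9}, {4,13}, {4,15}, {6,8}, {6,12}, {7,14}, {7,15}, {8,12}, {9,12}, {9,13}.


b_1 = E - V + (number of components).
E = 22, V = 16, components = 1.
b_1 = 22 - 16 + 1 = 7

7


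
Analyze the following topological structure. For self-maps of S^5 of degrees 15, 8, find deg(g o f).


Degree is multiplicative under composition: deg(g o f) = deg(g) * deg(f).
= 8 * 15 = 120

120


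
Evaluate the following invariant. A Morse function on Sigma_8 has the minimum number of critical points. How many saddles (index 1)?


A perfect Morse function has m_k = b_k.
For Sigma_8: b_0=1, b_1=2g=16, b_2=1.
Saddles m_1 = 2g = 16

16


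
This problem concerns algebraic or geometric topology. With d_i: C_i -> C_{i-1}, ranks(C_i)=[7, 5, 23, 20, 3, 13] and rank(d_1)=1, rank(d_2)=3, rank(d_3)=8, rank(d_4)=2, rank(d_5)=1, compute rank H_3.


rank H_k = rank(ker d_k) - rank(im d_{k+1}).
rank(ker d_3) = rank(C_3) - rank(d_3) = 20 - 8 = 12.
rank(im d_{3+1}) = 2.
rank H_3 = 12 - 2 = 10

10


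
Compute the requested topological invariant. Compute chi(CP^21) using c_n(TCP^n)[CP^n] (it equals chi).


For any closed oriented manifold, <e(TM),[M]> = chi(M).
chi(CP^21) = 21+1 = 22

22


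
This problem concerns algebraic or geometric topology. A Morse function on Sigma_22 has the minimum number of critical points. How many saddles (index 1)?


A perfect Morse function has m_k = b_k.
For Sigma_22: b_0=1, b_1=2g=44, b_2=1.
Saddles m_1 = 2g = 44

44


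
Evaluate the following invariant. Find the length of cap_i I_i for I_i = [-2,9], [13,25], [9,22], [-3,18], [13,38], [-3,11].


Intersection = [max(a_i), min(b_i)] = [13, 9].
Since 13 > 9, the intersection is empty.
Length = 0

0


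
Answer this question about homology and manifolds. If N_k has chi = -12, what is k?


chi = 2 - k for closed non-orientable surfaces with k crosscaps.
-12 = 2 - k
k = 2 - (-12) = 14

14


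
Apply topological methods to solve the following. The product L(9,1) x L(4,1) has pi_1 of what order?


pi_1(X x Y) = pi_1(X) x pi_1(Y).
pi_1(L(9,1)) = Z/9, pi_1(L(4,1)) = Z/4.
|Z/9 x Z/4| = 9 * 4 = 36

36


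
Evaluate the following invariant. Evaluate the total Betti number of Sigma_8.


For Sigma_8: b_0 = 1, b_1 = 2g = 16, b_2 = 1.
Total = 1 + 16 + 1 = 18

18


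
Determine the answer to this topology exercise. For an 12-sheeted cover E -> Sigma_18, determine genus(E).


For an n-sheeted cover: chi(E) = n * chi(B).
chi(Sigma_18) = 2 - 2*18 = -34.
chi(E) = 12 * (-34) = -408.
genus(E) = (2 - chi(E))/2 = (2 - (-408))/2 = 410/2 = 205

205


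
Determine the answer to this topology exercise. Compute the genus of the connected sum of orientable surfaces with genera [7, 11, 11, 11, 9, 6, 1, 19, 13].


Genus is additive under connected sum of orientable surfaces.
g = 7 + 11 + 11 + 11 + 9 + 6 + 1 + 19 + 13 = 88

88


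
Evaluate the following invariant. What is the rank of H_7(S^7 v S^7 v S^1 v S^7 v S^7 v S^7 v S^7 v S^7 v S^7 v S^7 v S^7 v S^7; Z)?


For a wedge of spheres, H_k (k>0) is free on one generator per sphere of dimension k.
Spheres of dimension 7: count = 11.
b_7 = 11

11


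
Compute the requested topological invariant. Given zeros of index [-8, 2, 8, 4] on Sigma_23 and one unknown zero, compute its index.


Poincare-Hopf: sum of indices = chi(M).
chi(Sigma_23) = 2 - 2*23 = -44.
Sum of known indices = 6.
x = chi - (sum known) = -44 - (6) = -50

-50


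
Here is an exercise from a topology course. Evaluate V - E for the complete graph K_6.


K_6: V = 6, E = C(6,2) = 15.
chi = V - E = 6 - 15 = -9

-9


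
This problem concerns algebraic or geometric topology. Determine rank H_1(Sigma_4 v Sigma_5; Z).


For a wedge: H_1(A v B) = H_1(A) + H_1(B).
b_1(Sigma_4) = 8, b_1(Sigma_5) = 10.
b_1 = 8 + 10 = 18

18


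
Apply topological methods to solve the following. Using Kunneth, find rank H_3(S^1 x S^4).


Each S^d has Poincare polynomial 1 + t^d.
The product S^1 x S^4 has Poincare polynomial prod(1+t^d_i).
Expanding: b_0=1, b_1=1, b_4=1, b_5=1.
b_3 = 0

0


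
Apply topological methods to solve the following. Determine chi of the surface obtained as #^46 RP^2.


For a non-orientable closed surface with k crosscaps: chi = 2 - k.
Here k = 46.
chi = 2 - 46 = -44

-44


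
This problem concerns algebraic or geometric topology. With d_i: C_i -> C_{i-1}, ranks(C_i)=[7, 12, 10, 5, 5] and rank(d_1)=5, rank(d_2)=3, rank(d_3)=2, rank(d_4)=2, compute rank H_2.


rank H_k = rank(ker d_k) - rank(im d_{k+1}).
rank(ker d_2) = rank(C_2) - rank(d_2) = 10 - 3 = 7.
rank(im d_{2+1}) = 2.
rank H_2 = 7 - 2 = 5

5


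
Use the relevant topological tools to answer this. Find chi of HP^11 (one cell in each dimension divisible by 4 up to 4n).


HP^11 has one cell in each dimension 0, 4, ..., 4*11 (11+1 cells, all even-dim).
chi = 11 + 1 = 12

12


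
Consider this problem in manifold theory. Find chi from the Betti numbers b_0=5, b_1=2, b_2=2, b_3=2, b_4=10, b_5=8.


chi = sum_k (-1)^k b_k.
= (5) + (-2) + (2) + (-2) + (10) + (-8)
= 5

5


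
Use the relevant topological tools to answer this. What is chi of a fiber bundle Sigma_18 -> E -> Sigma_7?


For a fiber bundle F -> E -> B (with CW structure): chi(E) = chi(B) * chi(F).
chi(Sigma_7) = -12, chi(Sigma_18) = -34.
chi(E) = (-12) * (-34) = 408

408


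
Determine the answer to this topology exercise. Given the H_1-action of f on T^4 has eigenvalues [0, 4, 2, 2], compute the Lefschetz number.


For a torus self-map: L(f) = det(I - A) where A acts on H_1.
L(f) = (1-0) * (1-4) * (1-2) * (1-2) = 1 * -3 * -1 * -1 = -3

-3


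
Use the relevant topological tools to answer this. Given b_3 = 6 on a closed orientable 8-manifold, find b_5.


Poincare duality for closed orientable n-manifolds: b_k = b_{n-k}.
Here n = 8, so b_5 = b_3 = 6

6


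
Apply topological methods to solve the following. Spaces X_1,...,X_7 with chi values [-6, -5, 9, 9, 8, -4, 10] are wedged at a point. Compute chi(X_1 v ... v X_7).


chi(A v B) = chi(A) + chi(B) - 1 (one point identified).
For 7 spaces: chi = (sum chi_i) - (7 - 1).
sum = 21; chi = 21 - 6 = 15

15


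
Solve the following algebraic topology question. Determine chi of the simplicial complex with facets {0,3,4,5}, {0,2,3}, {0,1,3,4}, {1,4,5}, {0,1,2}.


Enumerate all faces; f-vector: f_0=6, f_1=13, f_2=10, f_3=2.
chi = sum (-1)^k f_k = 1

1


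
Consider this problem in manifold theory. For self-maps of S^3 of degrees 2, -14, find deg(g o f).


Degree is multiplicative under composition: deg(g o f) = deg(g) * deg(f).
= -14 * 2 = -28

-28


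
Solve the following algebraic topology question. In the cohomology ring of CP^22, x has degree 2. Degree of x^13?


|x| = 2 in H^*(CP^n).
|x^13| = 13 * |x| = 13 * 2 = 26

26


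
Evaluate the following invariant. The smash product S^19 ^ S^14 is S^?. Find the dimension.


S^m ^ S^n = S^{m+n}.
k = 19 + 14 = 33

33


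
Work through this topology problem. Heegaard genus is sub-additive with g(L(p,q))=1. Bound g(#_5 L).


Heegaard genus satisfies g(A#B) <= g(A) + g(B).
Each lens space has g = 1.
Upper bound: 5 * 1 = 5

5


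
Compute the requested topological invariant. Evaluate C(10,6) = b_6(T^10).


By the Kunneth formula, b_k(T^n) = C(n,k).
b_6(T^10) = C(10,6).
C(10,6) = 10!/(6!*4!) = 210

210


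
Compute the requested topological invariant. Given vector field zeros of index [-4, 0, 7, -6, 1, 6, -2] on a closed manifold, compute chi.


Poincare-Hopf: chi(M) = sum of indices of zeros.
chi = (-4) + (0) + (7) + (-6) + (1) + (6) + (-2) = 2

2


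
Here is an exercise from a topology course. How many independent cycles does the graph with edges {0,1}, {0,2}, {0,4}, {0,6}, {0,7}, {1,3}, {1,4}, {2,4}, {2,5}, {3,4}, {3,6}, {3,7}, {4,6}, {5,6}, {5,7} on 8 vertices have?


b_1 = E - V + (number of components).
E = 15, V = 8, components = 1.
b_1 = 15 - 8 + 1 = 8

8


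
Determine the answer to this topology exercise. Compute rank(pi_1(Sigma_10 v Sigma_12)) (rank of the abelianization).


For a wedge: H_1(A v B) = H_1(A) + H_1(B).
b_1(Sigma_10) = 20, b_1(Sigma_12) = 24.
b_1 = 20 + 24 = 44

44


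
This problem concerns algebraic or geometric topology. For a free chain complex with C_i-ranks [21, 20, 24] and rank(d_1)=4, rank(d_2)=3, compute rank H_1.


rank H_k = rank(ker d_k) - rank(im d_{k+1}).
rank(ker d_1) = rank(C_1) - rank(d_1) = 20 - 4 = 16.
rank(im d_{1+1}) = 3.
rank H_1 = 16 - 3 = 13

13


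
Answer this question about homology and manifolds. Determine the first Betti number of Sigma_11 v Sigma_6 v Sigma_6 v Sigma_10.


For a wedge X v Y: reduced H_k(X v Y) = H_k(X) + H_k(Y).
Each Sigma_g contributes b_1 = 2g.
b_1 = 22 + 12 + 12 + 20 = 66

66


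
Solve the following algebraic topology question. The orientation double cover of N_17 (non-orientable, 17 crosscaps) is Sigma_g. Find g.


chi(N_17) = 2 - 17 = -15.
Double cover: chi(Sigma_g) = 2 * chi(N_17) = 2*(-15) = -30.
2 - 2g = -30, so g = (2 - (-30))/2 = 32/2 = 16

16


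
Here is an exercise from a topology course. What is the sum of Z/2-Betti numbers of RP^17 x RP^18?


dim H^*(RP^n; Z/2) = n+1 (one Z/2 in each degree 0..n).
Total Betti number is multiplicative.
Total = (17+1) * (18+1) = 18 * 19 = 342

342


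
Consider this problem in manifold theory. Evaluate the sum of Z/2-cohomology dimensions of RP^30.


H^k(RP^30; Z/2) = Z/2 for each 0 <= k <= 30.
Total dimension = 30 + 1 = 31

31


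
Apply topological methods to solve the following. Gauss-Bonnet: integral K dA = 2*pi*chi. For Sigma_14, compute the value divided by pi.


Gauss-Bonnet: integral K dA = 2*pi*chi(M).
chi(Sigma_14) = 2 - 2*14 = -26.
(integral K dA)/pi = 2*chi = 2*(-26) = -52

-52


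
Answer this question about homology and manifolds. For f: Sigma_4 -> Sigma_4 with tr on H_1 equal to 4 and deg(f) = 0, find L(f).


L(f) = tr(f_0*) - tr(f_1*) + tr(f_2*).
= 1 - (4) + (0)
= -3

-3


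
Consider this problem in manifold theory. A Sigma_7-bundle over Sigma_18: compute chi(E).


For a fiber bundle F -> E -> B (with CW structure): chi(E) = chi(B) * chi(F).
chi(Sigma_18) = -34, chi(Sigma_7) = -12.
chi(E) = (-34) * (-12) = 408

408


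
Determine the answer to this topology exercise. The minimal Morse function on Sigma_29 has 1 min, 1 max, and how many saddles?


A perfect Morse function has m_k = b_k.
For Sigma_29: b_0=1, b_1=2g=58, b_2=1.
Saddles m_1 = 2g = 58

58


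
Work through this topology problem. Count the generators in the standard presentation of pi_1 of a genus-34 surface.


Standard presentation: pi_1(Sigma_g) = <a_1,b_1,...,a_g,b_g | [a_1,b_1]...[a_g,b_g] = 1>.
Number of generators = 2g = 2*34 = 68

68


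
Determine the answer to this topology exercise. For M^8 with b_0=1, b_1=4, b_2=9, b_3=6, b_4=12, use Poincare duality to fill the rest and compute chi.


By Poincare duality b_k = b_{8-k}, so full Betti numbers: b_0=1, b_1=4, b_2=9, b_3=6, b_4=12, b_5=6, b_6=9, b_7=4, b_8=1.
chi = sum (-1)^k b_k = 12

12
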